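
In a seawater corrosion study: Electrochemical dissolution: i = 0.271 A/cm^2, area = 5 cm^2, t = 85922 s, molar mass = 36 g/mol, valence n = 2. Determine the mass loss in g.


Apply Faraday's law: m = i*A*t*M / (n*F)
Total charge passed Q = i*A*t = 0.271*5*85922 = 116424.31 C
m = Q*M/(n*F) = 116424.31*36/(2*96485) = 21.7198 g

21.7198 g


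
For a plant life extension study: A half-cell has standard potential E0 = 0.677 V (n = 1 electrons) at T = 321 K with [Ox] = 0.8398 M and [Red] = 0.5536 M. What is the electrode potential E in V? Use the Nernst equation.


Apply the Nernst equation: E = E0 + (RT/nF)*ln([Ox]/[Red])
Step 1: RT/nF = 8.314*321/(1*96485) = 0.0276602 V
Step 2: [Ox]/[Red] = 0.8398/0.5536 = 1.51698
Step 3: ln(1.51698) = 0.416722
Step 4: correction = 0.0276602 * 0.416722 = 0.012 V
E = 0.677 + 0.012 = 0.689 V

0.689 V


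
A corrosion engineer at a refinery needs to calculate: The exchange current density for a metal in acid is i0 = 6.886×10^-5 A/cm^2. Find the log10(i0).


i0 = 6.886×10^-5 A/cm^2
log10(i0) = -4.162

-4.162


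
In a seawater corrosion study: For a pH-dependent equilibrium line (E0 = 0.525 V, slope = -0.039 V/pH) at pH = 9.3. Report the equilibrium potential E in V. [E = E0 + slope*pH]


Apply the Pourbaix line equation: E = E0 + slope*pH
E = 0.525 + (-0.039)*9.3 = 0.525 + (-0.3627) = 0.1623 V
Rounded to 3 decimal places: E = 0.162 V

0.162 V


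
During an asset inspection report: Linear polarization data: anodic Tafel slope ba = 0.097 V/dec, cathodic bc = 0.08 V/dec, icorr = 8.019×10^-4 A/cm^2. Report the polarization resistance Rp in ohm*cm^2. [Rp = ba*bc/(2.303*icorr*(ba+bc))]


Apply the Stern-Geary equation: Rp = ba*bc / (2.303*icorr*(ba+bc))
ba*bc = 0.097*0.08 = 0.00776
ba+bc = 0.177; 2.303*icorr*(ba+bc) = 2.303*8.019×10^-4*0.177 = 3.268793×10^-4
Rp = 0.00776 / 3.268793×10^-4 = 23.74 ohm*cm^2

23.74 ohm*cm^2


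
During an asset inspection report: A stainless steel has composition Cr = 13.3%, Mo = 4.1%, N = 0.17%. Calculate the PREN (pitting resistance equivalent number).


Apply the PREN formula: PREN = Cr + 3.3*Mo + 16*N
PREN = 13.3 + 3.3*4.1 + 16*0.17
PREN = 13.3 + 13.53 + 2.72 = 29.55

29.55


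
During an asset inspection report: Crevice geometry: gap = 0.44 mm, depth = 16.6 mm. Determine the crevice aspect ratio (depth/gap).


Aspect ratio = depth / gap
Ratio = 16.6 / 0.44 = 37.7

37.7


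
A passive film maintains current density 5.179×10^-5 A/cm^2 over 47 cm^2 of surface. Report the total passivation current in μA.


I = i_pass * A, then convert A → μA (×10^6)
I = 5.179×10^-5 * 47 * 10^6 = 2434.13 μA

2434.13 μA


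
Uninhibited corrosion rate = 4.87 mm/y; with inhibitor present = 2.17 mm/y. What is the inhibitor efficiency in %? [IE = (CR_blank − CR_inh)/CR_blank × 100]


Apply the inhibitor-efficiency definition: IE = (CR_blank − CR_inh)/CR_blank × 100
IE = (4.87 − 2.17) / 4.87 × 100
IE = 2.7 / 4.87 × 100 = 55.4 %

55.4 %


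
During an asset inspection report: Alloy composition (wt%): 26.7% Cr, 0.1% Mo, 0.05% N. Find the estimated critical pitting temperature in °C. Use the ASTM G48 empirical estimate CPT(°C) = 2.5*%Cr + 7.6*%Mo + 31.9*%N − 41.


Apply the ASTM G48 empirical CPT estimate: CPT(°C) = 2.5*%Cr + 7.6*%Mo + 31.9*%N − 41
2.5*26.7 = 66.75; 7.6*0.1 = 0.76; 31.9*0.05 = 1.595
CPT = 66.75 + 0.76 + 1.595 − 41 = 28.105 °C
Rounded to 0.1 °C: CPT ≈ 28.1 °C

28.1 °C


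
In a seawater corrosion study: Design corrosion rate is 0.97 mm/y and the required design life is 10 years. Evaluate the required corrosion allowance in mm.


Corrosion allowance = CR × design life
CA = 0.97 * 10 = 9.7 mm

9.7 mm


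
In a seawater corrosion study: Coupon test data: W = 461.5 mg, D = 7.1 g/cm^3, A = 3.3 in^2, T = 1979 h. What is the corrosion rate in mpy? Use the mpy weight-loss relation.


Apply the mpy weight-loss relation: CR = 534 * W / (D * A * T)
Numerator: 534 * 461.5 = 246441.0
Denominator: 7.1 * 3.3 * 1979 = 46367.97
CR = 246441.0 / 46367.97 = 5.3149 mpy

5.3149 mpy


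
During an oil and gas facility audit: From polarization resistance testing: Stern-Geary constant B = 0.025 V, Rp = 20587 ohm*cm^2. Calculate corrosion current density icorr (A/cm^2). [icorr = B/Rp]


Apply the Stern-Geary relation: icorr = B / Rp
icorr = 0.025 / 20587 = 1.214×10^-6 A/cm^2

1.214×10^-6 A/cm^2


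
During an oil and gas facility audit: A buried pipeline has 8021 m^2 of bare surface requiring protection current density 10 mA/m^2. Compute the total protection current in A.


I = area * current density, then convert mA → A (÷1000)
I = 8021 * 10 / 1000 = 80.21 A

80.21 A


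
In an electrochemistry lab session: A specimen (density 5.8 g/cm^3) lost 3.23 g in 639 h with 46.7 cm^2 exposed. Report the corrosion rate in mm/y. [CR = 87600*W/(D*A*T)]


Apply the mm/y weight-loss relation: CR = 87600 * W / (D * A * T)
Numerator: 87600 * 3.23 = 282948.0
Denominator: 5.8 * 46.7 * 639 = 173079.54
CR = 282948.0 / 173079.54 = 1.6348 mm/y

1.6348 mm/y


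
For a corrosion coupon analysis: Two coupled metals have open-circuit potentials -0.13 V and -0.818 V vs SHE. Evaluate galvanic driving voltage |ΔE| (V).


Driving voltage is the absolute potential difference.
|ΔE| = |-0.13 − (-0.818)| = 0.688 V

0.688 V


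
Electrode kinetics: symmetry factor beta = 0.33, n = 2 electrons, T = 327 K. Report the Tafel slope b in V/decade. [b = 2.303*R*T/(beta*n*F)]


Apply the Tafel slope relation: b = 2.303*R*T/(beta*n*F)
Numerator: 2.303 * 8.314 * 327 = 6261.12
Denominator: 0.33 * 2 * 96485 = 63680.1
b = 6261.12 / 63680.1 = 0.098 V/decade

0.098 V/decade


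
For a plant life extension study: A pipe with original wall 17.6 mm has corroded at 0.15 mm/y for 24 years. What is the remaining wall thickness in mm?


Remaining wall = original − CR × time
t = 17.6 − 0.15*24 = 17.6 − 3.6 = 14.0 mm

14.0 mm


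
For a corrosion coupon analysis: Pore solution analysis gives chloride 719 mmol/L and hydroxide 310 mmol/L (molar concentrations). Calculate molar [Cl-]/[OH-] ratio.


Threshold parameter = [Cl-] / [OH-] (molar basis; both in mmol/L, so units cancel)
Ratio = 719 / 310 = 2.32

2.32


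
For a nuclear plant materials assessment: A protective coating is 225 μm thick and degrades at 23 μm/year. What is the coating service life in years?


Service life = thickness / degradation rate
Life = 225 / 23 = 9.8 years

9.8 years


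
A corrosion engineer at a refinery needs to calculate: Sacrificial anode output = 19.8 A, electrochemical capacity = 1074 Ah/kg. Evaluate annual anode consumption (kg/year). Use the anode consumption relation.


Annual consumption = current * hours per year / capacity
Rate = 19.8 * 8760 / 1074 = 161.5 kg/year

161.5 kg/year


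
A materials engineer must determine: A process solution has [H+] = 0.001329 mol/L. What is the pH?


pH = −log10[H+]
pH = −log10(0.001329) = 2.88

2.88


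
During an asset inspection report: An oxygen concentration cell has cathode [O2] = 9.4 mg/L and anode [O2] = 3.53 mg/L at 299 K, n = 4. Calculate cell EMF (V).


Apply the Nernst concentration-cell relation: E = (RT/nF)*ln(C_cathode/C_anode)
RT/nF = 8.314*299/(4*96485) = 0.00644112 V
ln(9.4/3.53) = 0.97941
E = 0.00644112 * 0.97941 = 0.00631 V

0.00631 V


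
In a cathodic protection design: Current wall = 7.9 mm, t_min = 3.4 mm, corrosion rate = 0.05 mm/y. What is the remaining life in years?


Apply the remaining-life relation: RL = (t_current − t_min) / CR
RL = (7.9 − 3.4) / 0.05 = 4.5 / 0.05 = 90.0 years

90.0 years


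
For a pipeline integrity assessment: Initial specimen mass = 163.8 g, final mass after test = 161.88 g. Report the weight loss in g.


Weight loss = initial − final
WL = 163.8 − 161.88 = 1.92 g

1.92 g


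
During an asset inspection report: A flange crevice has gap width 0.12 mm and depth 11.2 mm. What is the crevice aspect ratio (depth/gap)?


Aspect ratio = depth / gap
Ratio = 11.2 / 0.12 = 93.3

93.3


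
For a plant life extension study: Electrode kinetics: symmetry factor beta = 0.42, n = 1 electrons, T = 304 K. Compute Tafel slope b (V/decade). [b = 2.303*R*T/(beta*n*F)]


Apply the Tafel slope relation: b = 2.303*R*T/(beta*n*F)
Numerator: 2.303 * 8.314 * 304 = 5820.73
Denominator: 0.42 * 1 * 96485 = 40523.7
b = 5820.73 / 40523.7 = 0.1436 V/decade

0.1436 V/decade


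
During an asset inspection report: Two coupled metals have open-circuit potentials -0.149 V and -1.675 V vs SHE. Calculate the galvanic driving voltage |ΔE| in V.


Driving voltage is the absolute potential difference.
|ΔE| = |-0.149 − (-1.675)| = 1.526 V

1.526 V


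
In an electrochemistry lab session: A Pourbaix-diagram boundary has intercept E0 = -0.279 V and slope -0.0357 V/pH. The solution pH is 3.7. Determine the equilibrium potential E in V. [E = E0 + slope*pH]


Apply the Pourbaix line equation: E = E0 + slope*pH
E = -0.279 + (-0.0357)*3.7 = -0.279 + (-0.13209) = -0.41109 V
Rounded to 4 decimal places: E = -0.4111 V

-0.4111 V


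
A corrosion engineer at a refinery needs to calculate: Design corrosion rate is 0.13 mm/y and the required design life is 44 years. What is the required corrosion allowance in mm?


Corrosion allowance = CR × design life
CA = 0.13 * 44 = 5.72 mm

5.72 mm


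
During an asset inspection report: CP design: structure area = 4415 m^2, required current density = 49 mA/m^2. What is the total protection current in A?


I = area * current density, then convert mA → A (÷1000)
I = 4415 * 49 / 1000 = 216.34 A

216.34 A


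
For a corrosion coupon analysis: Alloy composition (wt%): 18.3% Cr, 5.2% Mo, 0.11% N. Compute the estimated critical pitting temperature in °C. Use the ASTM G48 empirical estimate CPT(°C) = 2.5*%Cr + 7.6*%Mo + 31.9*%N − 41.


Apply the ASTM G48 empirical CPT estimate: CPT(°C) = 2.5*%Cr + 7.6*%Mo + 31.9*%N − 41
2.5*18.3 = 45.75; 7.6*5.2 = 39.52; 31.9*0.11 = 3.509
CPT = 45.75 + 39.52 + 3.509 − 41 = 47.779 °C
Rounded to 0.1 °C: CPT ≈ 47.8 °C

47.8 °C


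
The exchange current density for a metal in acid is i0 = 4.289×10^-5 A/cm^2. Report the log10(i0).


i0 = 4.289×10^-5 A/cm^2
log10(i0) = -4.368

-4.368


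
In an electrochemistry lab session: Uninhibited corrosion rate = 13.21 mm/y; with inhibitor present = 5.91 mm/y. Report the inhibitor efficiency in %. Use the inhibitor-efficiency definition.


Apply the inhibitor-efficiency definition: IE = (CR_blank − CR_inh)/CR_blank × 100
IE = (13.21 − 5.91) / 13.21 × 100
IE = 7.3 / 13.21 × 100 = 55.3 %

55.3 %


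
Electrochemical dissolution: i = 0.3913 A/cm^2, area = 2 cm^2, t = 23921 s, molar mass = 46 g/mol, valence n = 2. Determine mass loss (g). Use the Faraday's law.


Apply Faraday's law: m = i*A*t*M / (n*F)
Total charge passed Q = i*A*t = 0.3913*2*23921 = 18720.5746 C
m = Q*M/(n*F) = 18720.5746*46/(2*96485) = 4.463 g

4.463 g


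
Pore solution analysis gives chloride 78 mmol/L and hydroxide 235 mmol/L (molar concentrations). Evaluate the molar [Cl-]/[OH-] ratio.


Threshold parameter = [Cl-] / [OH-] (molar basis; both in mmol/L, so units cancel)
Ratio = 78 / 235 = 0.33

0.33


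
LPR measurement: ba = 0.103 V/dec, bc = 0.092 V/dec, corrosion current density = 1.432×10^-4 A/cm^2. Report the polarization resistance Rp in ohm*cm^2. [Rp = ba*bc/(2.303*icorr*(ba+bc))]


Apply the Stern-Geary equation: Rp = ba*bc / (2.303*icorr*(ba+bc))
ba*bc = 0.103*0.092 = 0.009476
ba+bc = 0.195; 2.303*icorr*(ba+bc) = 2.303*1.432×10^-4*0.195 = 6.4308972×10^-5
Rp = 0.009476 / 6.4308972×10^-5 = 147.4 ohm*cm^2

147.4 ohm*cm^2


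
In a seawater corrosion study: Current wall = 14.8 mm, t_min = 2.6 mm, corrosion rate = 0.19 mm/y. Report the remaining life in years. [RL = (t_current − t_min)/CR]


Apply the remaining-life relation: RL = (t_current − t_min) / CR
RL = (14.8 − 2.6) / 0.19 = 12.2 / 0.19 = 64.2 years

64.2 years


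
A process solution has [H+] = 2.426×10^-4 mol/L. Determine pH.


pH = −log10[H+]
pH = −log10(2.426×10^-4) = 3.62

3.62


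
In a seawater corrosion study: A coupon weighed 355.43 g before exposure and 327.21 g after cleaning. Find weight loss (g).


Weight loss = initial − final
WL = 355.43 − 327.21 = 28.22 g

28.22 g


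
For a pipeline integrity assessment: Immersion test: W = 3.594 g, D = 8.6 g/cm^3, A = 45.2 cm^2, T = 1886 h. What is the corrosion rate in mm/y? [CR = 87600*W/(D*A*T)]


Apply the mm/y weight-loss relation: CR = 87600 * W / (D * A * T)
Numerator: 87600 * 3.594 = 314834.4
Denominator: 8.6 * 45.2 * 1886 = 733125.92
CR = 314834.4 / 733125.92 = 0.42944 mm/y

0.42944 mm/y


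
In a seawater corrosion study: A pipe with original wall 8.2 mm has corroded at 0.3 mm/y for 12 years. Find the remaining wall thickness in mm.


Remaining wall = original − CR × time
t = 8.2 − 0.3*12 = 8.2 − 3.6 = 4.6 mm

4.6 mm


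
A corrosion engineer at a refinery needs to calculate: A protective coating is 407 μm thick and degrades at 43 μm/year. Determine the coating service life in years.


Service life = thickness / degradation rate
Life = 407 / 43 = 9.5 years

9.5 years


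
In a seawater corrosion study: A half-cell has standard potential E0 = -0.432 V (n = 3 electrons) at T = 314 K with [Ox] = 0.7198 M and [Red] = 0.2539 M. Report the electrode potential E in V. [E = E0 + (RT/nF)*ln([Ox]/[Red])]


Apply the Nernst equation: E = E0 + (RT/nF)*ln([Ox]/[Red])
Step 1: RT/nF = 8.314*314/(3*96485) = 0.009019 V
Step 2: [Ox]/[Red] = 0.7198/0.2539 = 2.834974
Step 3: ln(2.834974) = 1.042033
Step 4: correction = 0.009019 * 1.042033 = 0.0094 V
E = -0.432 + 0.0094 = -0.4226 V

-0.4226 V


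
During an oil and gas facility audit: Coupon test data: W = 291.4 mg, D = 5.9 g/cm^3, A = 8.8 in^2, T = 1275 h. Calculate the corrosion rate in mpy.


Apply the mpy weight-loss relation: CR = 534 * W / (D * A * T)
Numerator: 534 * 291.4 = 155607.6
Denominator: 5.9 * 8.8 * 1275 = 66198.0
CR = 155607.6 / 66198.0 = 2.351 mpy

2.351 mpy


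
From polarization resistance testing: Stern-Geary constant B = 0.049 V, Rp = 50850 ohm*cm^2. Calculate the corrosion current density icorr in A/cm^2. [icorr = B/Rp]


Apply the Stern-Geary relation: icorr = B / Rp
icorr = 0.049 / 50850 = 9.636×10^-7 A/cm^2

9.636×10^-7 A/cm^2


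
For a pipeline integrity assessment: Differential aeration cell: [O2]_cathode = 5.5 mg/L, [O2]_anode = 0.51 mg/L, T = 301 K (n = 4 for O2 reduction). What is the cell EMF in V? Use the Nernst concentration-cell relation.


Apply the Nernst concentration-cell relation: E = (RT/nF)*ln(C_cathode/C_anode)
RT/nF = 8.314*301/(4*96485) = 0.0064842 V
ln(5.5/0.51) = 2.37809
E = 0.0064842 * 2.37809 = 0.01542 V

0.01542 V


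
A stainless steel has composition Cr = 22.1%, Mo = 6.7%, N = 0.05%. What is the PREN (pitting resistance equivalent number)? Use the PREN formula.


Apply the PREN formula: PREN = Cr + 3.3*Mo + 16*N
PREN = 22.1 + 3.3*6.7 + 16*0.05
PREN = 22.1 + 22.11 + 0.8 = 45.01

45.01


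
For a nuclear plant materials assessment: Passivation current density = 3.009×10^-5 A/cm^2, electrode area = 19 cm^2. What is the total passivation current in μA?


I = i_pass * A, then convert A → μA (×10^6)
I = 3.009×10^-5 * 19 * 10^6 = 571.71 μA

571.71 μA


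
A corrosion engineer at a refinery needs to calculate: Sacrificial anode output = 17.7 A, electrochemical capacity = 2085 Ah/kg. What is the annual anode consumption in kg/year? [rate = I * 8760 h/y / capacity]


Annual consumption = current * hours per year / capacity
Rate = 17.7 * 8760 / 2085 = 74.4 kg/year

74.4 kg/year


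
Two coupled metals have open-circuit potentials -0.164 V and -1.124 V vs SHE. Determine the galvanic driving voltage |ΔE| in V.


Driving voltage is the absolute potential difference.
|ΔE| = |-0.164 − (-1.124)| = 0.96 V

0.96 V


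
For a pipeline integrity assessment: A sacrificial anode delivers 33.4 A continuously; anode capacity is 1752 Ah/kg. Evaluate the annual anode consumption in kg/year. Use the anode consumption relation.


Annual consumption = current * hours per year / capacity
Rate = 33.4 * 8760 / 1752 = 167.0 kg/year

167.0 kg/year


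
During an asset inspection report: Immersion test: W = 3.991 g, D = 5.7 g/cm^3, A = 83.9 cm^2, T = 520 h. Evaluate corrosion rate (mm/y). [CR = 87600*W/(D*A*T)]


Apply the mm/y weight-loss relation: CR = 87600 * W / (D * A * T)
Numerator: 87600 * 3.991 = 349611.6
Denominator: 5.7 * 83.9 * 520 = 248679.6
CR = 349611.6 / 248679.6 = 1.405872 mm/y

1.405872 mm/y


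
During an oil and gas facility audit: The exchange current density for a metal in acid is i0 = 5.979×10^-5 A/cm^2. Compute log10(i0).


i0 = 5.979×10^-5 A/cm^2
log10(i0) = -4.223

-4.223


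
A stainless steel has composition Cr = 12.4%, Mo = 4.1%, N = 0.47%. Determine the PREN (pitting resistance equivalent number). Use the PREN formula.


Apply the PREN formula: PREN = Cr + 3.3*Mo + 16*N
PREN = 12.4 + 3.3*4.1 + 16*0.47
PREN = 12.4 + 13.53 + 7.52 = 33.45

33.45


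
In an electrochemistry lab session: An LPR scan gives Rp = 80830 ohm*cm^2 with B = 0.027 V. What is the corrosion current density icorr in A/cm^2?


Apply the Stern-Geary relation: icorr = B / Rp
icorr = 0.027 / 80830 = 3.34×10^-7 A/cm^2

3.34×10^-7 A/cm^2


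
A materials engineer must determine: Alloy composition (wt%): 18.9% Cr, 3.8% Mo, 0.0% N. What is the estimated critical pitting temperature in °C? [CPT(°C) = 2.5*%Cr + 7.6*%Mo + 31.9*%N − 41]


Apply the ASTM G48 empirical CPT estimate: CPT(°C) = 2.5*%Cr + 7.6*%Mo + 31.9*%N − 41
2.5*18.9 = 47.25; 7.6*3.8 = 28.88; 31.9*0.0 = 0
CPT = 47.25 + 28.88 + 0 − 41 = 35.13 °C
Rounded to 0.1 °C: CPT ≈ 35.1 °C

35.1 °C


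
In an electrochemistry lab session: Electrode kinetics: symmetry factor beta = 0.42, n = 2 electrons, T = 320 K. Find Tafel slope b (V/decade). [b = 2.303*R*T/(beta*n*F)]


Apply the Tafel slope relation: b = 2.303*R*T/(beta*n*F)
Numerator: 2.303 * 8.314 * 320 = 6127.09
Denominator: 0.42 * 2 * 96485 = 81047.4
b = 6127.09 / 81047.4 = 0.076 V/decade

0.076 V/decade


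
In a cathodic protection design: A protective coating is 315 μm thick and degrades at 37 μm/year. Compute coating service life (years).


Service life = thickness / degradation rate
Life = 315 / 37 = 8.5 years

8.5 years


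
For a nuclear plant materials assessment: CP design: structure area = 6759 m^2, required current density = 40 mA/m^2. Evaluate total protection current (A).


I = area * current density, then convert mA → A (÷1000)
I = 6759 * 40 / 1000 = 270.36 A

270.36 A


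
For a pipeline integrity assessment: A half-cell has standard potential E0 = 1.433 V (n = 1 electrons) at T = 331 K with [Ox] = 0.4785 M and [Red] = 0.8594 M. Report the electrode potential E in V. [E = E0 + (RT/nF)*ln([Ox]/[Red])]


Apply the Nernst equation: E = E0 + (RT/nF)*ln([Ox]/[Red])
Step 1: RT/nF = 8.314*331/(1*96485) = 0.02852188 V
Step 2: [Ox]/[Red] = 0.4785/0.8594 = 0.556784
Step 3: ln(0.556784) = -0.585578
Step 4: correction = 0.02852188 * -0.585578 = -0.017 V
E = 1.433 + -0.017 = 1.416 V

1.416 V


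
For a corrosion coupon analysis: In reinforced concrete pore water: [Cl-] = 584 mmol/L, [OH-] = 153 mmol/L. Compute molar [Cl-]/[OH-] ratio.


Threshold parameter = [Cl-] / [OH-] (molar basis; both in mmol/L, so units cancel)
Ratio = 584 / 153 = 3.82

3.82


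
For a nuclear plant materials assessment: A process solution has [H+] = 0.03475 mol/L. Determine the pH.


pH = −log10[H+]
pH = −log10(0.03475) = 1.46

1.46


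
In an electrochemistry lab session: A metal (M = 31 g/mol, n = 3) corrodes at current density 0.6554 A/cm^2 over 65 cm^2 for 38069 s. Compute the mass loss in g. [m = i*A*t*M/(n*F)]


Apply Faraday's law: m = i*A*t*M / (n*F)
Total charge passed Q = i*A*t = 0.6554*65*38069 = 1621777.469 C
m = Q*M/(n*F) = 1621777.469*31/(3*96485) = 173.6888 g

173.6888 g


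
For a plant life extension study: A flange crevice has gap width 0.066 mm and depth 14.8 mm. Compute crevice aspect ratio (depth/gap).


Aspect ratio = depth / gap
Ratio = 14.8 / 0.066 = 224.2

224.2


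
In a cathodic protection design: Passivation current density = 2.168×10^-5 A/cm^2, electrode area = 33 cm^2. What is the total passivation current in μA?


I = i_pass * A, then convert A → μA (×10^6)
I = 2.168×10^-5 * 33 * 10^6 = 715.44 μA

715.44 μA


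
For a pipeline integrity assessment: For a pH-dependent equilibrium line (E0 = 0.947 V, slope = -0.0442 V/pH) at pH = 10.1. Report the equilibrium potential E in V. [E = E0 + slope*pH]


Apply the Pourbaix line equation: E = E0 + slope*pH
E = 0.947 + (-0.0442)*10.1 = 0.947 + (-0.44642) = 0.50058 V
Rounded to 3 decimal places: E = 0.501 V

0.501 V


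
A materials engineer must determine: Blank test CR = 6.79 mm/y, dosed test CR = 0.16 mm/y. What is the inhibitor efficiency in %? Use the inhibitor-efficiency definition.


Apply the inhibitor-efficiency definition: IE = (CR_blank − CR_inh)/CR_blank × 100
IE = (6.79 − 0.16) / 6.79 × 100
IE = 6.63 / 6.79 × 100 = 97.6 %

97.6 %


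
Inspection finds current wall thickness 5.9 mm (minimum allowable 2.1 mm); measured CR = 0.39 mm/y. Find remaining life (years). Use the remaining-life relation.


Apply the remaining-life relation: RL = (t_current − t_min) / CR
RL = (5.9 − 2.1) / 0.39 = 3.8 / 0.39 = 9.7 years

9.7 years


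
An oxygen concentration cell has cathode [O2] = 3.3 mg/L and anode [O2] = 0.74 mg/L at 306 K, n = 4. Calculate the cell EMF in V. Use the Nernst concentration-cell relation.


Apply the Nernst concentration-cell relation: E = (RT/nF)*ln(C_cathode/C_anode)
RT/nF = 8.314*306/(4*96485) = 0.00659192 V
ln(3.3/0.74) = 1.49503
E = 0.00659192 * 1.49503 = 0.00986 V

0.00986 V


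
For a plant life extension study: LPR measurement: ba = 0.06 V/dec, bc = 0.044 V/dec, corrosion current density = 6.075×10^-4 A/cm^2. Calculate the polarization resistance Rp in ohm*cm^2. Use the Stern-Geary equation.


Apply the Stern-Geary equation: Rp = ba*bc / (2.303*icorr*(ba+bc))
ba*bc = 0.06*0.044 = 0.00264
ba+bc = 0.104; 2.303*icorr*(ba+bc) = 2.303*6.075×10^-4*0.104 = 1.4550354×10^-4
Rp = 0.00264 / 1.4550354×10^-4 = 18.1 ohm*cm^2

18.1 ohm*cm^2


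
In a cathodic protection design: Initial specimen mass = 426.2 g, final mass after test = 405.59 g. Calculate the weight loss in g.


Weight loss = initial − final
WL = 426.2 − 405.59 = 20.61 g

20.61 g


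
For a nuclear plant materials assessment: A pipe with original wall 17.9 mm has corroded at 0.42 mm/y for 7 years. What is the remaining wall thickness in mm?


Remaining wall = original − CR × time
t = 17.9 − 0.42*7 = 17.9 − 2.94 = 14.96 mm

14.96 mm


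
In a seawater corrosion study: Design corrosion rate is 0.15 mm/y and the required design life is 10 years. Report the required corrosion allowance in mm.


Corrosion allowance = CR × design life
CA = 0.15 * 10 = 1.5 mm

1.5 mm


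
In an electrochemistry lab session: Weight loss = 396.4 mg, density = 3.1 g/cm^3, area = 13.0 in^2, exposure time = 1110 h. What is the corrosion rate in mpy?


Apply the mpy weight-loss relation: CR = 534 * W / (D * A * T)
Numerator: 534 * 396.4 = 211677.6
Denominator: 3.1 * 13.0 * 1110 = 44733.0
CR = 211677.6 / 44733.0 = 4.732 mpy

4.732 mpy


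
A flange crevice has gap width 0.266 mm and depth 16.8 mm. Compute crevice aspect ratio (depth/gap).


Aspect ratio = depth / gap
Ratio = 16.8 / 0.266 = 63.2

63.2


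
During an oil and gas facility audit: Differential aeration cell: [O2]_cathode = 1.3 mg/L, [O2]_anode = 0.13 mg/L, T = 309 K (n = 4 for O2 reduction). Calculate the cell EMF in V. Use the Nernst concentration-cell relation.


Apply the Nernst concentration-cell relation: E = (RT/nF)*ln(C_cathode/C_anode)
RT/nF = 8.314*309/(4*96485) = 0.00665654 V
ln(1.3/0.13) = 2.30259
E = 0.00665654 * 2.30259 = 0.01533 V

0.01533 V


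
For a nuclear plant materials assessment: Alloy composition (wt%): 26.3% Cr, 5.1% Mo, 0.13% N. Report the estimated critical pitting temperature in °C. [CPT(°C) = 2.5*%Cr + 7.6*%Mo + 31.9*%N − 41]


Apply the ASTM G48 empirical CPT estimate: CPT(°C) = 2.5*%Cr + 7.6*%Mo + 31.9*%N − 41
2.5*26.3 = 65.75; 7.6*5.1 = 38.76; 31.9*0.13 = 4.147
CPT = 65.75 + 38.76 + 4.147 − 41 = 67.657 °C
Rounded to 0.1 °C: CPT ≈ 67.7 °C

67.7 °C


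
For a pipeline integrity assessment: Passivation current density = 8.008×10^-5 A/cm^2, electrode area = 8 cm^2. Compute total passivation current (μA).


I = i_pass * A, then convert A → μA (×10^6)
I = 8.008×10^-5 * 8 * 10^6 = 640.64 μA

640.64 μA


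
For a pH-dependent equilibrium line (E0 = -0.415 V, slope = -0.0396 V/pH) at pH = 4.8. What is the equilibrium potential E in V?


Apply the Pourbaix line equation: E = E0 + slope*pH
E = -0.415 + (-0.0396)*4.8 = -0.415 + (-0.19008) = -0.60508 V
Rounded to 3 decimal places: E = -0.605 V

-0.605 V


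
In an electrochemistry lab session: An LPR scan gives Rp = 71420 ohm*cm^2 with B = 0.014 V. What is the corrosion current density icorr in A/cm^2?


Apply the Stern-Geary relation: icorr = B / Rp
icorr = 0.014 / 71420 = 1.96×10^-7 A/cm^2

1.96×10^-7 A/cm^2


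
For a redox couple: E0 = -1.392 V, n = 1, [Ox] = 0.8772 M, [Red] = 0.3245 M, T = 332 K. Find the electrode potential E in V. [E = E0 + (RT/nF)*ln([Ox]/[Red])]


Apply the Nernst equation: E = E0 + (RT/nF)*ln([Ox]/[Red])
Step 1: RT/nF = 8.314*332/(1*96485) = 0.02860805 V
Step 2: [Ox]/[Red] = 0.8772/0.3245 = 2.703236
Step 3: ln(2.703236) = 0.99445
Step 4: correction = 0.02860805 * 0.99445 = 0.028 V
E = -1.392 + 0.028 = -1.364 V

-1.364 V


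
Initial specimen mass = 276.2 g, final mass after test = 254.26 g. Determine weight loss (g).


Weight loss = initial − final
WL = 276.2 − 254.26 = 21.94 g

21.94 g


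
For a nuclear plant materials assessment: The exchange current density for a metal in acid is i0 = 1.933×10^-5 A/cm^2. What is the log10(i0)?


i0 = 1.933×10^-5 A/cm^2
log10(i0) = -4.714

-4.714


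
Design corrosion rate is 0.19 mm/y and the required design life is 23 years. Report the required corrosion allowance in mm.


Corrosion allowance = CR × design life
CA = 0.19 * 23 = 4.37 mm

4.37 mm


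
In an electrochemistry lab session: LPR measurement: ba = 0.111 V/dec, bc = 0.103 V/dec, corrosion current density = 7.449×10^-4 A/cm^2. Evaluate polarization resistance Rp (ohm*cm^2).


Apply the Stern-Geary equation: Rp = ba*bc / (2.303*icorr*(ba+bc))
ba*bc = 0.111*0.103 = 0.011433
ba+bc = 0.214; 2.303*icorr*(ba+bc) = 2.303*7.449×10^-4*0.214 = 3.6711801×10^-4
Rp = 0.011433 / 3.6711801×10^-4 = 31.1 ohm*cm^2

31.1 ohm*cm^2


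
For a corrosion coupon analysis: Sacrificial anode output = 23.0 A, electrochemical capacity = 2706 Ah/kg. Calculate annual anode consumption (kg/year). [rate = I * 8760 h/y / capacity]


Annual consumption = current * hours per year / capacity
Rate = 23.0 * 8760 / 2706 = 74.5 kg/year

74.5 kg/year


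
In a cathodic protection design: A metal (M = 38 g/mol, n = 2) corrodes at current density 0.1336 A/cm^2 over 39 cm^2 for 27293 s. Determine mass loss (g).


Apply Faraday's law: m = i*A*t*M / (n*F)
Total charge passed Q = i*A*t = 0.1336*39*27293 = 142207.4472 C
m = Q*M/(n*F) = 142207.4472*38/(2*96485) = 28.00375 g

28.00375 g


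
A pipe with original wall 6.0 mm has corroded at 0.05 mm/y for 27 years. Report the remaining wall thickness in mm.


Remaining wall = original − CR × time
t = 6.0 − 0.05*27 = 6.0 − 1.35 = 4.65 mm

4.65 mm


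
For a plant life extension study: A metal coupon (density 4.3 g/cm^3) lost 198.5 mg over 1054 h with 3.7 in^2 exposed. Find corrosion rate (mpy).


Apply the mpy weight-loss relation: CR = 534 * W / (D * A * T)
Numerator: 534 * 198.5 = 105999.0
Denominator: 4.3 * 3.7 * 1054 = 16769.14
CR = 105999.0 / 16769.14 = 6.3211 mpy

6.3211 mpy


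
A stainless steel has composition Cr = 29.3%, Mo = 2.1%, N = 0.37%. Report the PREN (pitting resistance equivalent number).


Apply the PREN formula: PREN = Cr + 3.3*Mo + 16*N
PREN = 29.3 + 3.3*2.1 + 16*0.37
PREN = 29.3 + 6.93 + 5.92 = 42.15

42.15


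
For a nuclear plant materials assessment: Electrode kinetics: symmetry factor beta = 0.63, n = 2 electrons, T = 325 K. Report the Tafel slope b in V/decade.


Apply the Tafel slope relation: b = 2.303*R*T/(beta*n*F)
Numerator: 2.303 * 8.314 * 325 = 6222.82
Denominator: 0.63 * 2 * 96485 = 121571.1
b = 6222.82 / 121571.1 = 0.0512 V/decade

0.0512 V/decade


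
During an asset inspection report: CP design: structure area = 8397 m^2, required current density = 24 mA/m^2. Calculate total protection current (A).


I = area * current density, then convert mA → A (÷1000)
I = 8397 * 24 / 1000 = 201.53 A

201.53 A


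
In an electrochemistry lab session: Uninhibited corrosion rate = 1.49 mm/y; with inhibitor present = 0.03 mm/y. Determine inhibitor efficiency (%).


Apply the inhibitor-efficiency definition: IE = (CR_blank − CR_inh)/CR_blank × 100
IE = (1.49 − 0.03) / 1.49 × 100
IE = 1.46 / 1.49 × 100 = 98.0 %

98.0 %


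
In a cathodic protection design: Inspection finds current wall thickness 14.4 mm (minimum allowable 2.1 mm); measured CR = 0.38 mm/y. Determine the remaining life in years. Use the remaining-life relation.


Apply the remaining-life relation: RL = (t_current − t_min) / CR
RL = (14.4 − 2.1) / 0.38 = 12.3 / 0.38 = 32.4 years

32.4 years


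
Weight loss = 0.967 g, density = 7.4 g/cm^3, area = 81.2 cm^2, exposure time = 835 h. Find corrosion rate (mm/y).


Apply the mm/y weight-loss relation: CR = 87600 * W / (D * A * T)
Numerator: 87600 * 0.967 = 84709.2
Denominator: 7.4 * 81.2 * 835 = 501734.8
CR = 84709.2 / 501734.8 = 0.1688 mm/y

0.1688 mm/y


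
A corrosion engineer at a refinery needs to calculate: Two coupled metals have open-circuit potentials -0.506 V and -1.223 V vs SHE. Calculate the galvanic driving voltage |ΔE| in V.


Driving voltage is the absolute potential difference.
|ΔE| = |-0.506 − (-1.223)| = 0.717 V

0.717 V


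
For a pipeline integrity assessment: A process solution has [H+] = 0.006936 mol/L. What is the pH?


pH = −log10[H+]
pH = −log10(0.006936) = 2.16

2.16


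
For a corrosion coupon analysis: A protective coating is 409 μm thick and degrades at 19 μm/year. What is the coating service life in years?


Service life = thickness / degradation rate
Life = 409 / 19 = 21.5 years

21.5 years


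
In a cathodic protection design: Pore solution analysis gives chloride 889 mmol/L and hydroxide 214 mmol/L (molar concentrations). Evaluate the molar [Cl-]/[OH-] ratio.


Threshold parameter = [Cl-] / [OH-] (molar basis; both in mmol/L, so units cancel)
Ratio = 889 / 214 = 4.15

4.15


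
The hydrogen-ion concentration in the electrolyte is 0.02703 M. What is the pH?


pH = −log10[H+]
pH = −log10(0.02703) = 1.57

1.57


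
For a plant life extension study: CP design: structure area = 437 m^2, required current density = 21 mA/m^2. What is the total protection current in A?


I = area * current density, then convert mA → A (÷1000)
I = 437 * 21 / 1000 = 9.18 A

9.18 A


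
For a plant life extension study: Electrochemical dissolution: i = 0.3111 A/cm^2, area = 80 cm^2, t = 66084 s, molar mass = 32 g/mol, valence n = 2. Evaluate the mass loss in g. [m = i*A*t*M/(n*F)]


Apply Faraday's law: m = i*A*t*M / (n*F)
Total charge passed Q = i*A*t = 0.3111*80*66084 = 1644698.592 C
m = Q*M/(n*F) = 1644698.592*32/(2*96485) = 272.7385 g

272.7385 g


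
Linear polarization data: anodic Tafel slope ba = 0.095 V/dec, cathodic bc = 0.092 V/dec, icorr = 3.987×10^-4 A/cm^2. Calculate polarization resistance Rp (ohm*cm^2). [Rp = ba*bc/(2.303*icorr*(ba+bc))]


Apply the Stern-Geary equation: Rp = ba*bc / (2.303*icorr*(ba+bc))
ba*bc = 0.095*0.092 = 0.00874
ba+bc = 0.187; 2.303*icorr*(ba+bc) = 2.303*3.987×10^-4*0.187 = 1.7170454×10^-4
Rp = 0.00874 / 1.7170454×10^-4 = 50.9 ohm*cm^2

50.9 ohm*cm^2


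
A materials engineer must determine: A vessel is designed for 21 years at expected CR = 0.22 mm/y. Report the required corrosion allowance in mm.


Corrosion allowance = CR × design life
CA = 0.22 * 21 = 4.62 mm

4.62 mm


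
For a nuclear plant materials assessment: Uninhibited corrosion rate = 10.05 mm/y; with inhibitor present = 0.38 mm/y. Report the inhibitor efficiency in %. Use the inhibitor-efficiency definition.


Apply the inhibitor-efficiency definition: IE = (CR_blank − CR_inh)/CR_blank × 100
IE = (10.05 − 0.38) / 10.05 × 100
IE = 9.67 / 10.05 × 100 = 96.2 %

96.2 %


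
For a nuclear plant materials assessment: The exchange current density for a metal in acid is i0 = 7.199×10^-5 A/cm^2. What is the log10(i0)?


i0 = 7.199×10^-5 A/cm^2
log10(i0) = -4.143

-4.143


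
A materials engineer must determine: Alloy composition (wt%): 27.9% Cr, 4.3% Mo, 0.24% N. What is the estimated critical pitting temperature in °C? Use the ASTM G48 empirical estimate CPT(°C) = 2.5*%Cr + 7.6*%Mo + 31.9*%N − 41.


Apply the ASTM G48 empirical CPT estimate: CPT(°C) = 2.5*%Cr + 7.6*%Mo + 31.9*%N − 41
2.5*27.9 = 69.75; 7.6*4.3 = 32.68; 31.9*0.24 = 7.656
CPT = 69.75 + 32.68 + 7.656 − 41 = 69.086 °C
Rounded to 0.1 °C: CPT ≈ 69.1 °C

69.1 °C


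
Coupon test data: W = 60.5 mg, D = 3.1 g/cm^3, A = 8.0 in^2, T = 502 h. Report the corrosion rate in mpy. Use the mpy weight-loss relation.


Apply the mpy weight-loss relation: CR = 534 * W / (D * A * T)
Numerator: 534 * 60.5 = 32307.0
Denominator: 3.1 * 8.0 * 502 = 12449.6
CR = 32307.0 / 12449.6 = 2.595 mpy

2.595 mpy


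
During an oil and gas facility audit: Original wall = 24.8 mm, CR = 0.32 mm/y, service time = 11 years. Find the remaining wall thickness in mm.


Remaining wall = original − CR × time
t = 24.8 − 0.32*11 = 24.8 − 3.52 = 21.28 mm

21.28 mm


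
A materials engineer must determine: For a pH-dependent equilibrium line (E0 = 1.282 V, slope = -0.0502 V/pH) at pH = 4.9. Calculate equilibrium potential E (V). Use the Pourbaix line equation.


Apply the Pourbaix line equation: E = E0 + slope*pH
E = 1.282 + (-0.0502)*4.9 = 1.282 + (-0.24598) = 1.03602 V
Rounded to 3 decimal places: E = 1.036 V

1.036 V


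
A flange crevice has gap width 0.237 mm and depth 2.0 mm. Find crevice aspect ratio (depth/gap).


Aspect ratio = depth / gap
Ratio = 2.0 / 0.237 = 8.4

8.4


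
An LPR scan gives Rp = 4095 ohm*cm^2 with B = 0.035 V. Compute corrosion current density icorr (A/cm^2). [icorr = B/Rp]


Apply the Stern-Geary relation: icorr = B / Rp
icorr = 0.035 / 4095 = 8.547×10^-6 A/cm^2

8.547×10^-6 A/cm^2


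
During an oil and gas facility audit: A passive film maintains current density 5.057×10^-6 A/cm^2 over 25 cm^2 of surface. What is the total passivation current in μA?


I = i_pass * A, then convert A → μA (×10^6)
I = 5.057×10^-6 * 25 * 10^6 = 126.43 μA

126.43 μA


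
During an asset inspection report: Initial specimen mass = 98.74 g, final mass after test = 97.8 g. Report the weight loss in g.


Weight loss = initial − final
WL = 98.74 − 97.8 = 0.94 g

0.94 g


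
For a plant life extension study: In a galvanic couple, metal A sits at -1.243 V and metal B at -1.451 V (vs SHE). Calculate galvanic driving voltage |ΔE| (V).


Driving voltage is the absolute potential difference.
|ΔE| = |-1.243 − (-1.451)| = 0.208 V

0.208 V


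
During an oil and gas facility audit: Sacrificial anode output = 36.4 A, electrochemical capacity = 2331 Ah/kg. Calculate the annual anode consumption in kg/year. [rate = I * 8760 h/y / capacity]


Annual consumption = current * hours per year / capacity
Rate = 36.4 * 8760 / 2331 = 136.8 kg/year

136.8 kg/year


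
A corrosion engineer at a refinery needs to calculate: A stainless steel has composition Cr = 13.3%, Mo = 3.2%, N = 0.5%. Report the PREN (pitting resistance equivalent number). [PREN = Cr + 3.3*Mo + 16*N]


Apply the PREN formula: PREN = Cr + 3.3*Mo + 16*N
PREN = 13.3 + 3.3*3.2 + 16*0.5
PREN = 13.3 + 10.56 + 8.0 = 31.86

31.86


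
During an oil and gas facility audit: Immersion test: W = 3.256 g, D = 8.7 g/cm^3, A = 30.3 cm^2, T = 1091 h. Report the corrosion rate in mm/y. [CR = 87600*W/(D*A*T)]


Apply the mm/y weight-loss relation: CR = 87600 * W / (D * A * T)
Numerator: 87600 * 3.256 = 285225.6
Denominator: 8.7 * 30.3 * 1091 = 287598.51
CR = 285225.6 / 287598.51 = 0.9917 mm/y

0.9917 mm/y


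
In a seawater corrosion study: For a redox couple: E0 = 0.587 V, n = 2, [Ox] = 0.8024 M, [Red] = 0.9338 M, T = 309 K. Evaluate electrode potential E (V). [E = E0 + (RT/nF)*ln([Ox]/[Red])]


Apply the Nernst equation: E = E0 + (RT/nF)*ln([Ox]/[Red])
Step 1: RT/nF = 8.314*309/(2*96485) = 0.01331308 V
Step 2: [Ox]/[Red] = 0.8024/0.9338 = 0.859285
Step 3: ln(0.859285) = -0.151655
Step 4: correction = 0.01331308 * -0.151655 = -0.002 V
E = 0.587 + -0.002 = 0.585 V

0.585 V


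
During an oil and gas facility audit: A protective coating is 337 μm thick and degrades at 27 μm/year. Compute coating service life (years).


Service life = thickness / degradation rate
Life = 337 / 27 = 12.5 years

12.5 years


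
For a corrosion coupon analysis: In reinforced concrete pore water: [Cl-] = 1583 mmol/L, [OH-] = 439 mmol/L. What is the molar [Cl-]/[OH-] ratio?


Threshold parameter = [Cl-] / [OH-] (molar basis; both in mmol/L, so units cancel)
Ratio = 1583 / 439 = 3.61

3.61


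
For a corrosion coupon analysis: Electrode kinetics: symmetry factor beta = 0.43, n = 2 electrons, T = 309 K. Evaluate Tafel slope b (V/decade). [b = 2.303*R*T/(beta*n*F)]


Apply the Tafel slope relation: b = 2.303*R*T/(beta*n*F)
Numerator: 2.303 * 8.314 * 309 = 5916.47
Denominator: 0.43 * 2 * 96485 = 82977.1
b = 5916.47 / 82977.1 = 0.0713 V/decade

0.0713 V/decade


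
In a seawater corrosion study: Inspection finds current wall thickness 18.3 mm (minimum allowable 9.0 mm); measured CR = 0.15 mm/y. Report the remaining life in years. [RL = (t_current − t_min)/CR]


Apply the remaining-life relation: RL = (t_current − t_min) / CR
RL = (18.3 − 9.0) / 0.15 = 9.3 / 0.15 = 62.0 years

62.0 years


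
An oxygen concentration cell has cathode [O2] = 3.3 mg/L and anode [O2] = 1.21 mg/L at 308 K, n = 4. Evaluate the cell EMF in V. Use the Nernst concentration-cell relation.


Apply the Nernst concentration-cell relation: E = (RT/nF)*ln(C_cathode/C_anode)
RT/nF = 8.314*308/(4*96485) = 0.006635 V
ln(3.3/1.21) = 1.0033
E = 0.006635 * 1.0033 = 0.00666 V

0.00666 V


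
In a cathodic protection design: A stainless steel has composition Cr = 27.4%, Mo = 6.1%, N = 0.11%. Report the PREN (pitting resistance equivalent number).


Apply the PREN formula: PREN = Cr + 3.3*Mo + 16*N
PREN = 27.4 + 3.3*6.1 + 16*0.11
PREN = 27.4 + 20.13 + 1.76 = 49.29

49.29


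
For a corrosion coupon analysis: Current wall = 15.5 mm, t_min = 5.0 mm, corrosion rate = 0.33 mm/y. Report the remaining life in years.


Apply the remaining-life relation: RL = (t_current − t_min) / CR
RL = (15.5 − 5.0) / 0.33 = 10.5 / 0.33 = 31.8 years

31.8 years


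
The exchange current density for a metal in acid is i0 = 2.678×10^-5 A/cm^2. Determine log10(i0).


i0 = 2.678×10^-5 A/cm^2
log10(i0) = -4.572

-4.572


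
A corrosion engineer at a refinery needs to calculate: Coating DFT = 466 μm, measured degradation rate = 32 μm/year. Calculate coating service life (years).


Service life = thickness / degradation rate
Life = 466 / 32 = 14.6 years

14.6 years


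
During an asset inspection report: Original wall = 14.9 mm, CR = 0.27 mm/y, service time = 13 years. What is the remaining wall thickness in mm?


Remaining wall = original − CR × time
t = 14.9 − 0.27*13 = 14.9 − 3.51 = 11.39 mm

11.39 mm
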